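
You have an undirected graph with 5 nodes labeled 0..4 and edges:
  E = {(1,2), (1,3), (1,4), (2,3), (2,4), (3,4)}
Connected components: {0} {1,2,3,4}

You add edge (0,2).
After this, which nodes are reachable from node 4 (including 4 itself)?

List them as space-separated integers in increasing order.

Before: nodes reachable from 4: {1,2,3,4}
Adding (0,2): merges 4's component with another. Reachability grows.
After: nodes reachable from 4: {0,1,2,3,4}

Answer: 0 1 2 3 4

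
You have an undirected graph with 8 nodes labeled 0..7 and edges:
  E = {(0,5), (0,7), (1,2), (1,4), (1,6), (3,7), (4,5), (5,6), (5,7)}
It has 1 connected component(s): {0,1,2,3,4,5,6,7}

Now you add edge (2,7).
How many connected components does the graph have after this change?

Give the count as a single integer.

Initial component count: 1
Add (2,7): endpoints already in same component. Count unchanged: 1.
New component count: 1

Answer: 1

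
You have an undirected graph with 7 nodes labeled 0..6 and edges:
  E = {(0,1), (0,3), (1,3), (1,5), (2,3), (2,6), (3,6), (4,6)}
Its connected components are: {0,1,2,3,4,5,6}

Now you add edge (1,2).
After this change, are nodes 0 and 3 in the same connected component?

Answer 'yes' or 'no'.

Answer: yes

Derivation:
Initial components: {0,1,2,3,4,5,6}
Adding edge (1,2): both already in same component {0,1,2,3,4,5,6}. No change.
New components: {0,1,2,3,4,5,6}
Are 0 and 3 in the same component? yes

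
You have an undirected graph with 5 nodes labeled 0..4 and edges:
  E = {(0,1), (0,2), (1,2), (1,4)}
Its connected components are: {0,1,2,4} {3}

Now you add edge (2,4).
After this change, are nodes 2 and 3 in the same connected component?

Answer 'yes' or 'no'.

Answer: no

Derivation:
Initial components: {0,1,2,4} {3}
Adding edge (2,4): both already in same component {0,1,2,4}. No change.
New components: {0,1,2,4} {3}
Are 2 and 3 in the same component? no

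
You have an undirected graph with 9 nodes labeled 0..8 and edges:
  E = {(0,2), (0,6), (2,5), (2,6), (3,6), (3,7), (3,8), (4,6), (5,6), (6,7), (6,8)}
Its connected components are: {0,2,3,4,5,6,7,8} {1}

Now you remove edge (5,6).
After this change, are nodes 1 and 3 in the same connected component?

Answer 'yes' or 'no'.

Answer: no

Derivation:
Initial components: {0,2,3,4,5,6,7,8} {1}
Removing edge (5,6): not a bridge — component count unchanged at 2.
New components: {0,2,3,4,5,6,7,8} {1}
Are 1 and 3 in the same component? no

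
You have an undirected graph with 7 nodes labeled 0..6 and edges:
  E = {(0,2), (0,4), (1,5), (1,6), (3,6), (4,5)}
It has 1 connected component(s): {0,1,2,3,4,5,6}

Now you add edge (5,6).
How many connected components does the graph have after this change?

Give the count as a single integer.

Answer: 1

Derivation:
Initial component count: 1
Add (5,6): endpoints already in same component. Count unchanged: 1.
New component count: 1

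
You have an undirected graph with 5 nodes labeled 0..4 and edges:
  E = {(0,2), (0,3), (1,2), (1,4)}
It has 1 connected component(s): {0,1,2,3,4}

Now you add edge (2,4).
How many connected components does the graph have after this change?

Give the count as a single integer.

Answer: 1

Derivation:
Initial component count: 1
Add (2,4): endpoints already in same component. Count unchanged: 1.
New component count: 1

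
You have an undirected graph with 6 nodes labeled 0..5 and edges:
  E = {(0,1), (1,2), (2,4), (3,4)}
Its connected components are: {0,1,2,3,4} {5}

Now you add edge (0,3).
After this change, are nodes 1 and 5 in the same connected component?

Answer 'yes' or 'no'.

Answer: no

Derivation:
Initial components: {0,1,2,3,4} {5}
Adding edge (0,3): both already in same component {0,1,2,3,4}. No change.
New components: {0,1,2,3,4} {5}
Are 1 and 5 in the same component? no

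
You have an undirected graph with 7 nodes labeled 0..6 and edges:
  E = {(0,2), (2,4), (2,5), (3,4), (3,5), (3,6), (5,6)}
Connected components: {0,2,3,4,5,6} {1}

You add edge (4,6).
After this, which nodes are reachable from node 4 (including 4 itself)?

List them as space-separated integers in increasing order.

Answer: 0 2 3 4 5 6

Derivation:
Before: nodes reachable from 4: {0,2,3,4,5,6}
Adding (4,6): both endpoints already in same component. Reachability from 4 unchanged.
After: nodes reachable from 4: {0,2,3,4,5,6}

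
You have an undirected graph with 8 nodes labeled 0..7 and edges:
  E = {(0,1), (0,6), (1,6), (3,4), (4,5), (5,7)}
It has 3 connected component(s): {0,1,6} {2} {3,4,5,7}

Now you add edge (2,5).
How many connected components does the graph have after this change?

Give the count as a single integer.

Answer: 2

Derivation:
Initial component count: 3
Add (2,5): merges two components. Count decreases: 3 -> 2.
New component count: 2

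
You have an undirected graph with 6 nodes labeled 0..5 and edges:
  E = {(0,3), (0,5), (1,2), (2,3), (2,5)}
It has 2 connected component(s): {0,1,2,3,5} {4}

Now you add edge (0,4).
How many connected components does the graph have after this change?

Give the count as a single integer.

Initial component count: 2
Add (0,4): merges two components. Count decreases: 2 -> 1.
New component count: 1

Answer: 1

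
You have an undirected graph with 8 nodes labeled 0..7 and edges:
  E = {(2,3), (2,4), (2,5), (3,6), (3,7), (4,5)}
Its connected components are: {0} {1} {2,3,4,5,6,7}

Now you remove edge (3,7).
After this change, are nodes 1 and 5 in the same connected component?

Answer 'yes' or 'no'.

Initial components: {0} {1} {2,3,4,5,6,7}
Removing edge (3,7): it was a bridge — component count 3 -> 4.
New components: {0} {1} {2,3,4,5,6} {7}
Are 1 and 5 in the same component? no

Answer: no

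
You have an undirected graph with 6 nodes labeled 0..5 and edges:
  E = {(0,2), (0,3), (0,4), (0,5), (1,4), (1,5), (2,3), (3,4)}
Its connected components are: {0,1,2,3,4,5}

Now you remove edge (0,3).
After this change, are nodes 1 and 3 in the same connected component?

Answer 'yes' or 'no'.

Initial components: {0,1,2,3,4,5}
Removing edge (0,3): not a bridge — component count unchanged at 1.
New components: {0,1,2,3,4,5}
Are 1 and 3 in the same component? yes

Answer: yes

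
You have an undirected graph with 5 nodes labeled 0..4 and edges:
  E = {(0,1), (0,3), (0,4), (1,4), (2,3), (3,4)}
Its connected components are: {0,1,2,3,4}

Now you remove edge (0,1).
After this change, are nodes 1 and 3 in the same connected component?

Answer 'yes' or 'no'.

Initial components: {0,1,2,3,4}
Removing edge (0,1): not a bridge — component count unchanged at 1.
New components: {0,1,2,3,4}
Are 1 and 3 in the same component? yes

Answer: yes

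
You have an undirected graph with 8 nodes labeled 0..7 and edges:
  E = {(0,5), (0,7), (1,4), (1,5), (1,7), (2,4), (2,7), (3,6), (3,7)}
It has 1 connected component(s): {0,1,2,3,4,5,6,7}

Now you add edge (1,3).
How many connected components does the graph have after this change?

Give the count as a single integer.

Answer: 1

Derivation:
Initial component count: 1
Add (1,3): endpoints already in same component. Count unchanged: 1.
New component count: 1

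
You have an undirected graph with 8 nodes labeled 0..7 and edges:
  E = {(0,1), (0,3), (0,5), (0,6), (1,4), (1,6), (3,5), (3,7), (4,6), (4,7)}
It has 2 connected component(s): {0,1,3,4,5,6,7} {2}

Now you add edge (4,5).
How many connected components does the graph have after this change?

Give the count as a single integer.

Answer: 2

Derivation:
Initial component count: 2
Add (4,5): endpoints already in same component. Count unchanged: 2.
New component count: 2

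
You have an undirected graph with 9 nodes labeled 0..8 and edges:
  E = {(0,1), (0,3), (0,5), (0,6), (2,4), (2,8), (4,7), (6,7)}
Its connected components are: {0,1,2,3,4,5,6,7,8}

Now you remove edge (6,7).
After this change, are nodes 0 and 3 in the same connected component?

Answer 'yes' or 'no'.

Answer: yes

Derivation:
Initial components: {0,1,2,3,4,5,6,7,8}
Removing edge (6,7): it was a bridge — component count 1 -> 2.
New components: {0,1,3,5,6} {2,4,7,8}
Are 0 and 3 in the same component? yes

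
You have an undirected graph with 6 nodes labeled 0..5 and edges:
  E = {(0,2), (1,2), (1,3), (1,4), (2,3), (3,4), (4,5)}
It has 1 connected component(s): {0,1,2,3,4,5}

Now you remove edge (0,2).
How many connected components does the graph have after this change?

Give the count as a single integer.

Answer: 2

Derivation:
Initial component count: 1
Remove (0,2): it was a bridge. Count increases: 1 -> 2.
  After removal, components: {0} {1,2,3,4,5}
New component count: 2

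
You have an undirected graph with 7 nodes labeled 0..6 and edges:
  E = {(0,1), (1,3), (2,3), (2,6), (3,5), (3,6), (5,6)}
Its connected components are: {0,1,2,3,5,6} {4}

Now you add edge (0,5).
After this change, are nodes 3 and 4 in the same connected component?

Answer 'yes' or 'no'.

Answer: no

Derivation:
Initial components: {0,1,2,3,5,6} {4}
Adding edge (0,5): both already in same component {0,1,2,3,5,6}. No change.
New components: {0,1,2,3,5,6} {4}
Are 3 and 4 in the same component? no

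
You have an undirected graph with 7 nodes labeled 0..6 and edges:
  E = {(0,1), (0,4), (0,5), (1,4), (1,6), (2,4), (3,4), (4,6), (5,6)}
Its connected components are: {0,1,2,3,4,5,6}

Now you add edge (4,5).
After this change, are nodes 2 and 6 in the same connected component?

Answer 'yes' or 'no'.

Initial components: {0,1,2,3,4,5,6}
Adding edge (4,5): both already in same component {0,1,2,3,4,5,6}. No change.
New components: {0,1,2,3,4,5,6}
Are 2 and 6 in the same component? yes

Answer: yes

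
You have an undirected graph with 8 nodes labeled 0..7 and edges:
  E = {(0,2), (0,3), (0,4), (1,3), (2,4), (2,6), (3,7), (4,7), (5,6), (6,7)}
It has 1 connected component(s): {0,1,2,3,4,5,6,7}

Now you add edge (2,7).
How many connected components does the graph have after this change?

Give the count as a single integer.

Answer: 1

Derivation:
Initial component count: 1
Add (2,7): endpoints already in same component. Count unchanged: 1.
New component count: 1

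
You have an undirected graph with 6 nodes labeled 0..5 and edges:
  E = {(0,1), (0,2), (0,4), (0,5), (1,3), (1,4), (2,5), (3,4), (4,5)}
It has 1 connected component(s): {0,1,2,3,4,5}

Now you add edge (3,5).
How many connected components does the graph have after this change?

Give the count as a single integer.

Initial component count: 1
Add (3,5): endpoints already in same component. Count unchanged: 1.
New component count: 1

Answer: 1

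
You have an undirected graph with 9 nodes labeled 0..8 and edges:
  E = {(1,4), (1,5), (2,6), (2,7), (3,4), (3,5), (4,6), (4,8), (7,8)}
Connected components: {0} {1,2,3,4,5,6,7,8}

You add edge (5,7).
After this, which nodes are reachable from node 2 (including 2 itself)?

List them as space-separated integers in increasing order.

Answer: 1 2 3 4 5 6 7 8

Derivation:
Before: nodes reachable from 2: {1,2,3,4,5,6,7,8}
Adding (5,7): both endpoints already in same component. Reachability from 2 unchanged.
After: nodes reachable from 2: {1,2,3,4,5,6,7,8}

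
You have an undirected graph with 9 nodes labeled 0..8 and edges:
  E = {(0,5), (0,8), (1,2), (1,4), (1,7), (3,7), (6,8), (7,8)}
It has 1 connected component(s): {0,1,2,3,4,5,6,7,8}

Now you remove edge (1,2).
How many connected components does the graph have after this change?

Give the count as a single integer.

Initial component count: 1
Remove (1,2): it was a bridge. Count increases: 1 -> 2.
  After removal, components: {0,1,3,4,5,6,7,8} {2}
New component count: 2

Answer: 2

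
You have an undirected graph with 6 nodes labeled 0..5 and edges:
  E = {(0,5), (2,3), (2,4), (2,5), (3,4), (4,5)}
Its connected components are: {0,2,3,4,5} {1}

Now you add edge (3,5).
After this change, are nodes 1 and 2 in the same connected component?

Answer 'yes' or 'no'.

Answer: no

Derivation:
Initial components: {0,2,3,4,5} {1}
Adding edge (3,5): both already in same component {0,2,3,4,5}. No change.
New components: {0,2,3,4,5} {1}
Are 1 and 2 in the same component? no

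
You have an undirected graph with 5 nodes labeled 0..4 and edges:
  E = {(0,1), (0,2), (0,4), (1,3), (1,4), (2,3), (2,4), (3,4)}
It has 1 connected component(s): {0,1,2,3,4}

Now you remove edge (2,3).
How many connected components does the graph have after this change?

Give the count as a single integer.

Answer: 1

Derivation:
Initial component count: 1
Remove (2,3): not a bridge. Count unchanged: 1.
  After removal, components: {0,1,2,3,4}
New component count: 1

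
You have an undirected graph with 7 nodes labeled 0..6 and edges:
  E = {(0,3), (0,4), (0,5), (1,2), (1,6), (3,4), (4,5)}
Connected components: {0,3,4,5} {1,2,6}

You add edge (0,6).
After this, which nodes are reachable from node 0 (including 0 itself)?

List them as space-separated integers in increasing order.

Before: nodes reachable from 0: {0,3,4,5}
Adding (0,6): merges 0's component with another. Reachability grows.
After: nodes reachable from 0: {0,1,2,3,4,5,6}

Answer: 0 1 2 3 4 5 6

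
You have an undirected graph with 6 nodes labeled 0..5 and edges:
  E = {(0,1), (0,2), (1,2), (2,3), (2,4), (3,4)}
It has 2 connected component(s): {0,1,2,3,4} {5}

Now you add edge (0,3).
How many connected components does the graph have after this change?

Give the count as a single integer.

Initial component count: 2
Add (0,3): endpoints already in same component. Count unchanged: 2.
New component count: 2

Answer: 2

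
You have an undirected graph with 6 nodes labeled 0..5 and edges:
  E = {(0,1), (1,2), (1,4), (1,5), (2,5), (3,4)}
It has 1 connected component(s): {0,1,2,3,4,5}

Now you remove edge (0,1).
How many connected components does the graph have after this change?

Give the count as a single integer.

Answer: 2

Derivation:
Initial component count: 1
Remove (0,1): it was a bridge. Count increases: 1 -> 2.
  After removal, components: {0} {1,2,3,4,5}
New component count: 2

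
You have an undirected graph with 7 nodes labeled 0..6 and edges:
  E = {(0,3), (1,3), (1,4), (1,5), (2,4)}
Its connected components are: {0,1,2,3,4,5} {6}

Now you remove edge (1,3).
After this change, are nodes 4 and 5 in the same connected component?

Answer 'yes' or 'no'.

Answer: yes

Derivation:
Initial components: {0,1,2,3,4,5} {6}
Removing edge (1,3): it was a bridge — component count 2 -> 3.
New components: {0,3} {1,2,4,5} {6}
Are 4 and 5 in the same component? yes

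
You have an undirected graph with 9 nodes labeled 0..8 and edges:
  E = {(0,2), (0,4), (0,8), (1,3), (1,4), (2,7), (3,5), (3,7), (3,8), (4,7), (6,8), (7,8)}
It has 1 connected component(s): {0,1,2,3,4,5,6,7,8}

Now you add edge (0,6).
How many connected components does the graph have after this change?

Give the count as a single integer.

Answer: 1

Derivation:
Initial component count: 1
Add (0,6): endpoints already in same component. Count unchanged: 1.
New component count: 1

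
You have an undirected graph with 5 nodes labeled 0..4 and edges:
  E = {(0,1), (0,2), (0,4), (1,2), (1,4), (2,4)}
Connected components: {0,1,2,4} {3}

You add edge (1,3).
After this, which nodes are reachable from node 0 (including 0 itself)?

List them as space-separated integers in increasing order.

Answer: 0 1 2 3 4

Derivation:
Before: nodes reachable from 0: {0,1,2,4}
Adding (1,3): merges 0's component with another. Reachability grows.
After: nodes reachable from 0: {0,1,2,3,4}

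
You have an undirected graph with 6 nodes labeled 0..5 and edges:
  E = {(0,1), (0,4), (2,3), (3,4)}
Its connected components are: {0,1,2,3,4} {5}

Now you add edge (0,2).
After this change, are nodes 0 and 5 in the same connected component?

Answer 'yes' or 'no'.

Initial components: {0,1,2,3,4} {5}
Adding edge (0,2): both already in same component {0,1,2,3,4}. No change.
New components: {0,1,2,3,4} {5}
Are 0 and 5 in the same component? no

Answer: no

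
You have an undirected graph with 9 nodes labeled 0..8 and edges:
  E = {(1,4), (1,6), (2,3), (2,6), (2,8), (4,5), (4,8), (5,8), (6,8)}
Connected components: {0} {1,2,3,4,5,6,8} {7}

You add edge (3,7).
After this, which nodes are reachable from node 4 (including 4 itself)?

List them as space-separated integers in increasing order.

Before: nodes reachable from 4: {1,2,3,4,5,6,8}
Adding (3,7): merges 4's component with another. Reachability grows.
After: nodes reachable from 4: {1,2,3,4,5,6,7,8}

Answer: 1 2 3 4 5 6 7 8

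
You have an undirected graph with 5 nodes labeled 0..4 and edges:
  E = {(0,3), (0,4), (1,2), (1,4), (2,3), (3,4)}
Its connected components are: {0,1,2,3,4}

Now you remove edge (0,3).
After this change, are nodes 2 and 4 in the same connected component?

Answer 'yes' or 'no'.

Initial components: {0,1,2,3,4}
Removing edge (0,3): not a bridge — component count unchanged at 1.
New components: {0,1,2,3,4}
Are 2 and 4 in the same component? yes

Answer: yes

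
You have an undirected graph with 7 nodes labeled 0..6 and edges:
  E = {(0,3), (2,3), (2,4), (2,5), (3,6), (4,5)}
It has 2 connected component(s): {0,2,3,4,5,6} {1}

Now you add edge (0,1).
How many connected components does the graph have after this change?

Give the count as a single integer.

Answer: 1

Derivation:
Initial component count: 2
Add (0,1): merges two components. Count decreases: 2 -> 1.
New component count: 1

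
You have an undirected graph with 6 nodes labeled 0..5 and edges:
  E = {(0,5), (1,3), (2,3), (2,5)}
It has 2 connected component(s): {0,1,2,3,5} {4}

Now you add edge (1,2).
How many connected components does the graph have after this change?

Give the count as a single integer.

Answer: 2

Derivation:
Initial component count: 2
Add (1,2): endpoints already in same component. Count unchanged: 2.
New component count: 2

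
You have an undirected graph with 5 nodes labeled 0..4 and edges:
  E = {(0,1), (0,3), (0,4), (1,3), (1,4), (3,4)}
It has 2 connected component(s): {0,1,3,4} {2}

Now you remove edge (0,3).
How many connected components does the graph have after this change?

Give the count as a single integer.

Answer: 2

Derivation:
Initial component count: 2
Remove (0,3): not a bridge. Count unchanged: 2.
  After removal, components: {0,1,3,4} {2}
New component count: 2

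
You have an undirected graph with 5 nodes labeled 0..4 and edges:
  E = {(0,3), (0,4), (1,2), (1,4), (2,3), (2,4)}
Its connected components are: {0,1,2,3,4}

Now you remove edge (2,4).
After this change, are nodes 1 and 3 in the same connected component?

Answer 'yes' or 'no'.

Initial components: {0,1,2,3,4}
Removing edge (2,4): not a bridge — component count unchanged at 1.
New components: {0,1,2,3,4}
Are 1 and 3 in the same component? yes

Answer: yes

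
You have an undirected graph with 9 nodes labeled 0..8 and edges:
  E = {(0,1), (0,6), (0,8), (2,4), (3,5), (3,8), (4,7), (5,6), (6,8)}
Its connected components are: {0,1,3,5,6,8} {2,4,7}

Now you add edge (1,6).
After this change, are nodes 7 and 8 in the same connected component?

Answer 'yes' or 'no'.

Answer: no

Derivation:
Initial components: {0,1,3,5,6,8} {2,4,7}
Adding edge (1,6): both already in same component {0,1,3,5,6,8}. No change.
New components: {0,1,3,5,6,8} {2,4,7}
Are 7 and 8 in the same component? no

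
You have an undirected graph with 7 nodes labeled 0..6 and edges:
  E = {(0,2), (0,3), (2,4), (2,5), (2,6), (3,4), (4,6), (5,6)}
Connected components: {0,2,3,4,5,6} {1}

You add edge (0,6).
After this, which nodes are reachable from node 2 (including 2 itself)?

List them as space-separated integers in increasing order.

Answer: 0 2 3 4 5 6

Derivation:
Before: nodes reachable from 2: {0,2,3,4,5,6}
Adding (0,6): both endpoints already in same component. Reachability from 2 unchanged.
After: nodes reachable from 2: {0,2,3,4,5,6}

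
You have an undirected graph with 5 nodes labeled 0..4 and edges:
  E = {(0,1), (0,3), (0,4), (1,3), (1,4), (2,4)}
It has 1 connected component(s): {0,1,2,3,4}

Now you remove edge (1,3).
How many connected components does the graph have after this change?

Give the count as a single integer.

Initial component count: 1
Remove (1,3): not a bridge. Count unchanged: 1.
  After removal, components: {0,1,2,3,4}
New component count: 1

Answer: 1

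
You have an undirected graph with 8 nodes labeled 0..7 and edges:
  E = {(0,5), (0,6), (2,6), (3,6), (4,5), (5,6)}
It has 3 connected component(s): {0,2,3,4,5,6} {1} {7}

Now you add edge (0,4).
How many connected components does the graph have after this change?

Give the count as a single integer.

Answer: 3

Derivation:
Initial component count: 3
Add (0,4): endpoints already in same component. Count unchanged: 3.
New component count: 3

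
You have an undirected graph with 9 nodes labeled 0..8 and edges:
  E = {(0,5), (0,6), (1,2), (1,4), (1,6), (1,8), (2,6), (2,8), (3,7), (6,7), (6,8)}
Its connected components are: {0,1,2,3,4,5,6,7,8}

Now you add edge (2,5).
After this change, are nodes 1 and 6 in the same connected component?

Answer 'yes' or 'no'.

Answer: yes

Derivation:
Initial components: {0,1,2,3,4,5,6,7,8}
Adding edge (2,5): both already in same component {0,1,2,3,4,5,6,7,8}. No change.
New components: {0,1,2,3,4,5,6,7,8}
Are 1 and 6 in the same component? yes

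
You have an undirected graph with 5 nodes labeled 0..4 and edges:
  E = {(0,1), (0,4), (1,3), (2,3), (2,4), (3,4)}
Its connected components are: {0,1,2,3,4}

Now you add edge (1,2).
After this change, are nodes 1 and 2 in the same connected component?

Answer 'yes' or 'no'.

Initial components: {0,1,2,3,4}
Adding edge (1,2): both already in same component {0,1,2,3,4}. No change.
New components: {0,1,2,3,4}
Are 1 and 2 in the same component? yes

Answer: yes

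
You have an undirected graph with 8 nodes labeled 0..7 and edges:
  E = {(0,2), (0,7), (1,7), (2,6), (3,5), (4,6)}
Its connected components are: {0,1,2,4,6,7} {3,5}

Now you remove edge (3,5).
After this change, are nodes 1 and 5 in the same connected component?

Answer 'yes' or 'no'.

Initial components: {0,1,2,4,6,7} {3,5}
Removing edge (3,5): it was a bridge — component count 2 -> 3.
New components: {0,1,2,4,6,7} {3} {5}
Are 1 and 5 in the same component? no

Answer: no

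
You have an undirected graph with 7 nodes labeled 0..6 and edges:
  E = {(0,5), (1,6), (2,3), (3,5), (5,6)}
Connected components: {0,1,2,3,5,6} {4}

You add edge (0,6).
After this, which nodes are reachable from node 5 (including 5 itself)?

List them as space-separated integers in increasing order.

Answer: 0 1 2 3 5 6

Derivation:
Before: nodes reachable from 5: {0,1,2,3,5,6}
Adding (0,6): both endpoints already in same component. Reachability from 5 unchanged.
After: nodes reachable from 5: {0,1,2,3,5,6}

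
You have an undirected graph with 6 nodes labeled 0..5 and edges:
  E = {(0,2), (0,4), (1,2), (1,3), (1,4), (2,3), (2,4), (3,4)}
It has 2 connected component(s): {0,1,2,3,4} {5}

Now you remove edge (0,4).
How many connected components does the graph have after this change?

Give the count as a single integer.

Initial component count: 2
Remove (0,4): not a bridge. Count unchanged: 2.
  After removal, components: {0,1,2,3,4} {5}
New component count: 2

Answer: 2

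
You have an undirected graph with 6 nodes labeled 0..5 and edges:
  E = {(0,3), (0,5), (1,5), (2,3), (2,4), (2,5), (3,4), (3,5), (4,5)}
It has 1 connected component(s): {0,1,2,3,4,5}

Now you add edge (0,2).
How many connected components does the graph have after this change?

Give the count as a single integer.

Initial component count: 1
Add (0,2): endpoints already in same component. Count unchanged: 1.
New component count: 1

Answer: 1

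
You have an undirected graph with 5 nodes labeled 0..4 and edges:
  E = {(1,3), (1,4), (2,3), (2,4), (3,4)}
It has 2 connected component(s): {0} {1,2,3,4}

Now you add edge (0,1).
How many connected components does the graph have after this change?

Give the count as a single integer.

Initial component count: 2
Add (0,1): merges two components. Count decreases: 2 -> 1.
New component count: 1

Answer: 1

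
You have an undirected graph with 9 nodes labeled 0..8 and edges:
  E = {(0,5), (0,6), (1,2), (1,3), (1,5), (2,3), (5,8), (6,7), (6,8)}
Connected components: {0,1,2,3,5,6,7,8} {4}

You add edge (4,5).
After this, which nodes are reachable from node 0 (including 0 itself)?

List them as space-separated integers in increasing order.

Answer: 0 1 2 3 4 5 6 7 8

Derivation:
Before: nodes reachable from 0: {0,1,2,3,5,6,7,8}
Adding (4,5): merges 0's component with another. Reachability grows.
After: nodes reachable from 0: {0,1,2,3,4,5,6,7,8}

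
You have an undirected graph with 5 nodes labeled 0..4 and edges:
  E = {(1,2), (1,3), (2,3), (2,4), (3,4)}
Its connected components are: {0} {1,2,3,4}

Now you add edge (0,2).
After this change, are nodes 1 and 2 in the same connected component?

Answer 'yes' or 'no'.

Answer: yes

Derivation:
Initial components: {0} {1,2,3,4}
Adding edge (0,2): merges {0} and {1,2,3,4}.
New components: {0,1,2,3,4}
Are 1 and 2 in the same component? yes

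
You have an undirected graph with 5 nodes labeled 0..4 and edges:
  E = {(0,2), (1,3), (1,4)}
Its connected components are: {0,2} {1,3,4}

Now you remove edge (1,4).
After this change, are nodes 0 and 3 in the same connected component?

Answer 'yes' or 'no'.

Initial components: {0,2} {1,3,4}
Removing edge (1,4): it was a bridge — component count 2 -> 3.
New components: {0,2} {1,3} {4}
Are 0 and 3 in the same component? no

Answer: no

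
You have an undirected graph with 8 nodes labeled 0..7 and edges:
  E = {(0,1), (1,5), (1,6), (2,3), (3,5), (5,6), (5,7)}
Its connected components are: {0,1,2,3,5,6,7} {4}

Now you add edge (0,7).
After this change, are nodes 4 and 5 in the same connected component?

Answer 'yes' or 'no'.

Answer: no

Derivation:
Initial components: {0,1,2,3,5,6,7} {4}
Adding edge (0,7): both already in same component {0,1,2,3,5,6,7}. No change.
New components: {0,1,2,3,5,6,7} {4}
Are 4 and 5 in the same component? no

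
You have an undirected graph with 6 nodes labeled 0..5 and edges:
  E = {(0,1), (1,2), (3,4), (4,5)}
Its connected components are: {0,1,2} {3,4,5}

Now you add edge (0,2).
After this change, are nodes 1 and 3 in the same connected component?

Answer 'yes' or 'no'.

Initial components: {0,1,2} {3,4,5}
Adding edge (0,2): both already in same component {0,1,2}. No change.
New components: {0,1,2} {3,4,5}
Are 1 and 3 in the same component? no

Answer: no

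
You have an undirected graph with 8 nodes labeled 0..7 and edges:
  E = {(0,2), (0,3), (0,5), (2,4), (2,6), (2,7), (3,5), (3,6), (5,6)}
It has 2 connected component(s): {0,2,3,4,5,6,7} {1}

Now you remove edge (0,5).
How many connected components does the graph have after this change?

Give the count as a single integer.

Initial component count: 2
Remove (0,5): not a bridge. Count unchanged: 2.
  After removal, components: {0,2,3,4,5,6,7} {1}
New component count: 2

Answer: 2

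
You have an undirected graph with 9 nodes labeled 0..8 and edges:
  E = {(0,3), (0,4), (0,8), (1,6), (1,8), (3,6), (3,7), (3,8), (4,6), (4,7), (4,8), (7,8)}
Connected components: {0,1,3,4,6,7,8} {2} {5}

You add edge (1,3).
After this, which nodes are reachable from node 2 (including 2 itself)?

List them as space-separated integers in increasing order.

Answer: 2

Derivation:
Before: nodes reachable from 2: {2}
Adding (1,3): both endpoints already in same component. Reachability from 2 unchanged.
After: nodes reachable from 2: {2}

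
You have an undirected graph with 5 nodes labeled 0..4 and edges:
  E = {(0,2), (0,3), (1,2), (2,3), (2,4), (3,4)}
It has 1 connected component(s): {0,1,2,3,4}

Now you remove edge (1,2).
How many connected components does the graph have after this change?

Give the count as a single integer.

Initial component count: 1
Remove (1,2): it was a bridge. Count increases: 1 -> 2.
  After removal, components: {0,2,3,4} {1}
New component count: 2

Answer: 2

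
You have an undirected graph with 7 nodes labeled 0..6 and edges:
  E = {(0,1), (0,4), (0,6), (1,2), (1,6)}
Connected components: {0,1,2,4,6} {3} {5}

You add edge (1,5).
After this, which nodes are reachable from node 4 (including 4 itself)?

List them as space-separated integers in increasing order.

Before: nodes reachable from 4: {0,1,2,4,6}
Adding (1,5): merges 4's component with another. Reachability grows.
After: nodes reachable from 4: {0,1,2,4,5,6}

Answer: 0 1 2 4 5 6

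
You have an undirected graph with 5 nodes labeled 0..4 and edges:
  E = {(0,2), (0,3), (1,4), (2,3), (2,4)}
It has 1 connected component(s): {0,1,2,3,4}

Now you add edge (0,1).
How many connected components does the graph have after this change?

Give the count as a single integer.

Answer: 1

Derivation:
Initial component count: 1
Add (0,1): endpoints already in same component. Count unchanged: 1.
New component count: 1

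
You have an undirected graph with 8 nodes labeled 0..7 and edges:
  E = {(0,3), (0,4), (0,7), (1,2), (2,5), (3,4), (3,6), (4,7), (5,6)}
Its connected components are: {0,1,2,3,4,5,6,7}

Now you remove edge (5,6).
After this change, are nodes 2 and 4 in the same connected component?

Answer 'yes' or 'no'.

Initial components: {0,1,2,3,4,5,6,7}
Removing edge (5,6): it was a bridge — component count 1 -> 2.
New components: {0,3,4,6,7} {1,2,5}
Are 2 and 4 in the same component? no

Answer: no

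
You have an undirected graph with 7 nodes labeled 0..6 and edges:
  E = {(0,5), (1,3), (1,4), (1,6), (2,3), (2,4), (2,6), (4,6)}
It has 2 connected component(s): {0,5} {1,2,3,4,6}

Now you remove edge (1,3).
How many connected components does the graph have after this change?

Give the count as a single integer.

Answer: 2

Derivation:
Initial component count: 2
Remove (1,3): not a bridge. Count unchanged: 2.
  After removal, components: {0,5} {1,2,3,4,6}
New component count: 2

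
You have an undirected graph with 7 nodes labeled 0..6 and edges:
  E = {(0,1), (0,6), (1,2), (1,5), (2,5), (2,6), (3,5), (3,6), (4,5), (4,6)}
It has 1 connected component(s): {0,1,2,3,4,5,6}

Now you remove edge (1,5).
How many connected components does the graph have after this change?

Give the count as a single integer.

Initial component count: 1
Remove (1,5): not a bridge. Count unchanged: 1.
  After removal, components: {0,1,2,3,4,5,6}
New component count: 1

Answer: 1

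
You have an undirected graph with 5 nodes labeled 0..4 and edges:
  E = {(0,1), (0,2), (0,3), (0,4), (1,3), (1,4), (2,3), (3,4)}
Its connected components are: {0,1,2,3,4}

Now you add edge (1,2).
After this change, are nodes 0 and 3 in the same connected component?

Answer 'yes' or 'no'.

Answer: yes

Derivation:
Initial components: {0,1,2,3,4}
Adding edge (1,2): both already in same component {0,1,2,3,4}. No change.
New components: {0,1,2,3,4}
Are 0 and 3 in the same component? yes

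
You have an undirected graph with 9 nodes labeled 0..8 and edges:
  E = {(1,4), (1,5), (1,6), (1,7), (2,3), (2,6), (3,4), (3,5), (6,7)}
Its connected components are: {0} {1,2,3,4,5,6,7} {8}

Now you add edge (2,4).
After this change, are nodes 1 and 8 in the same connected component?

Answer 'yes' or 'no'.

Initial components: {0} {1,2,3,4,5,6,7} {8}
Adding edge (2,4): both already in same component {1,2,3,4,5,6,7}. No change.
New components: {0} {1,2,3,4,5,6,7} {8}
Are 1 and 8 in the same component? no

Answer: no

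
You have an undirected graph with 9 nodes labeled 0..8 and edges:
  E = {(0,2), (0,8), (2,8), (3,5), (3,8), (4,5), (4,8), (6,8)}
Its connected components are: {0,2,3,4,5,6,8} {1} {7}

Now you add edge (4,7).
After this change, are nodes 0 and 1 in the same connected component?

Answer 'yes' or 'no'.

Initial components: {0,2,3,4,5,6,8} {1} {7}
Adding edge (4,7): merges {0,2,3,4,5,6,8} and {7}.
New components: {0,2,3,4,5,6,7,8} {1}
Are 0 and 1 in the same component? no

Answer: no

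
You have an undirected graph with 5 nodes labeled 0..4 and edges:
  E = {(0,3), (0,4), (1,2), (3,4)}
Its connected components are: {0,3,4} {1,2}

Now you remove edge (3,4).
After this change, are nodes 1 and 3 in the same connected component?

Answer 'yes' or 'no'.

Initial components: {0,3,4} {1,2}
Removing edge (3,4): not a bridge — component count unchanged at 2.
New components: {0,3,4} {1,2}
Are 1 and 3 in the same component? no

Answer: no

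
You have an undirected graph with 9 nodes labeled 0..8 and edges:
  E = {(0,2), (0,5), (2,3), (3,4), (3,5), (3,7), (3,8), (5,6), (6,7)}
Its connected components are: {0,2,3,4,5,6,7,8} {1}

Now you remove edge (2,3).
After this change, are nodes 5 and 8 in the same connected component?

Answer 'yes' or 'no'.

Answer: yes

Derivation:
Initial components: {0,2,3,4,5,6,7,8} {1}
Removing edge (2,3): not a bridge — component count unchanged at 2.
New components: {0,2,3,4,5,6,7,8} {1}
Are 5 and 8 in the same component? yes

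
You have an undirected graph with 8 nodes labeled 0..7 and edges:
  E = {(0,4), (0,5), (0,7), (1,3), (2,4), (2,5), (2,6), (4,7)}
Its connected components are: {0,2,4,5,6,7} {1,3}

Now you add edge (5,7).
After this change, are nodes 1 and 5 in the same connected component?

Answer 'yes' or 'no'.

Initial components: {0,2,4,5,6,7} {1,3}
Adding edge (5,7): both already in same component {0,2,4,5,6,7}. No change.
New components: {0,2,4,5,6,7} {1,3}
Are 1 and 5 in the same component? no

Answer: no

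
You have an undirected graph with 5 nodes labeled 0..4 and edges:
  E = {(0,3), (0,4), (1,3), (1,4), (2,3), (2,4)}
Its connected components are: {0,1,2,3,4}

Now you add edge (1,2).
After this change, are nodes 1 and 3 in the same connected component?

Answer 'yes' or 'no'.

Initial components: {0,1,2,3,4}
Adding edge (1,2): both already in same component {0,1,2,3,4}. No change.
New components: {0,1,2,3,4}
Are 1 and 3 in the same component? yes

Answer: yes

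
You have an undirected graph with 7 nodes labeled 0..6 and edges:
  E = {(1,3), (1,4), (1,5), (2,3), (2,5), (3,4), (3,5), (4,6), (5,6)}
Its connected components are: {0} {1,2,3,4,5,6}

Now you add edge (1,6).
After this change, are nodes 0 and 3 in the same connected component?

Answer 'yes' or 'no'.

Initial components: {0} {1,2,3,4,5,6}
Adding edge (1,6): both already in same component {1,2,3,4,5,6}. No change.
New components: {0} {1,2,3,4,5,6}
Are 0 and 3 in the same component? no

Answer: no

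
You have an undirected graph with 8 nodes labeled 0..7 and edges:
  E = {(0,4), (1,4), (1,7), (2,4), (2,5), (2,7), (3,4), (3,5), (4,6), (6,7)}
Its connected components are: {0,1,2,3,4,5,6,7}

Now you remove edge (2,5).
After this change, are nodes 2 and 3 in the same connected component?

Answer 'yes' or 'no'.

Answer: yes

Derivation:
Initial components: {0,1,2,3,4,5,6,7}
Removing edge (2,5): not a bridge — component count unchanged at 1.
New components: {0,1,2,3,4,5,6,7}
Are 2 and 3 in the same component? yes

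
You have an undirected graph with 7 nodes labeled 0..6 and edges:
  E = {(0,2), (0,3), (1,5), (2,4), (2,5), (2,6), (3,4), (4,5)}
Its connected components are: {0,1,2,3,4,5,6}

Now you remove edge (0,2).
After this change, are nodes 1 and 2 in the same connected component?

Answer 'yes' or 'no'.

Answer: yes

Derivation:
Initial components: {0,1,2,3,4,5,6}
Removing edge (0,2): not a bridge — component count unchanged at 1.
New components: {0,1,2,3,4,5,6}
Are 1 and 2 in the same component? yes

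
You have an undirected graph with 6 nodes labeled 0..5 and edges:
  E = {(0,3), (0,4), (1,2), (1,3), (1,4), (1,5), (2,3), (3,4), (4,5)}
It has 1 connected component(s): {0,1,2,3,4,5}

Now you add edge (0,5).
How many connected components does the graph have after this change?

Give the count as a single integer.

Initial component count: 1
Add (0,5): endpoints already in same component. Count unchanged: 1.
New component count: 1

Answer: 1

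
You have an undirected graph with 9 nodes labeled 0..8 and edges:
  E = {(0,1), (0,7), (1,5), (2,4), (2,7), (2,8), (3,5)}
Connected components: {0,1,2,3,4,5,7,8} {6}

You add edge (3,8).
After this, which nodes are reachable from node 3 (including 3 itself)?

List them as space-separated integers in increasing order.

Answer: 0 1 2 3 4 5 7 8

Derivation:
Before: nodes reachable from 3: {0,1,2,3,4,5,7,8}
Adding (3,8): both endpoints already in same component. Reachability from 3 unchanged.
After: nodes reachable from 3: {0,1,2,3,4,5,7,8}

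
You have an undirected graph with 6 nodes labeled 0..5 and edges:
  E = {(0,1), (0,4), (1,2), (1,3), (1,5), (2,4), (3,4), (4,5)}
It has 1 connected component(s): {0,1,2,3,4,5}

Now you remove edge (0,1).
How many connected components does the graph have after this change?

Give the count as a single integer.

Answer: 1

Derivation:
Initial component count: 1
Remove (0,1): not a bridge. Count unchanged: 1.
  After removal, components: {0,1,2,3,4,5}
New component count: 1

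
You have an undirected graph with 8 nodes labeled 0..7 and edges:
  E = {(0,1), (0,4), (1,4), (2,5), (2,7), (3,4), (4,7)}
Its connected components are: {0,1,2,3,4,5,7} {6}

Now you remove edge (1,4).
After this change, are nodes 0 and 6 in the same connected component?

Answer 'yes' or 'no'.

Answer: no

Derivation:
Initial components: {0,1,2,3,4,5,7} {6}
Removing edge (1,4): not a bridge — component count unchanged at 2.
New components: {0,1,2,3,4,5,7} {6}
Are 0 and 6 in the same component? no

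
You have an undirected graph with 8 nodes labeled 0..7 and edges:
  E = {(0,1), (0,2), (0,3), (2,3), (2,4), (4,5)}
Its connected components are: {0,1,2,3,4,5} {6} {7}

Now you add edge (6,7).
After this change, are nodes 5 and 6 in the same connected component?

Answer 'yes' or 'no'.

Answer: no

Derivation:
Initial components: {0,1,2,3,4,5} {6} {7}
Adding edge (6,7): merges {6} and {7}.
New components: {0,1,2,3,4,5} {6,7}
Are 5 and 6 in the same component? no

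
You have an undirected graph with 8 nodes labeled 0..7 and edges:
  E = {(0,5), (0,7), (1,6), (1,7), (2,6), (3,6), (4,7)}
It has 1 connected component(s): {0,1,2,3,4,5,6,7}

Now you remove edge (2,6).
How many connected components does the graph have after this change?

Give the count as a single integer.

Initial component count: 1
Remove (2,6): it was a bridge. Count increases: 1 -> 2.
  After removal, components: {0,1,3,4,5,6,7} {2}
New component count: 2

Answer: 2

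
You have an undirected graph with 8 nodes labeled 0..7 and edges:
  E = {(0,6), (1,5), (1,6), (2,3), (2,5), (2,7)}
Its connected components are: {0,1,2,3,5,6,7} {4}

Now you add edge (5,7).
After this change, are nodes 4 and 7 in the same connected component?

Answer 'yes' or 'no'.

Initial components: {0,1,2,3,5,6,7} {4}
Adding edge (5,7): both already in same component {0,1,2,3,5,6,7}. No change.
New components: {0,1,2,3,5,6,7} {4}
Are 4 and 7 in the same component? no

Answer: no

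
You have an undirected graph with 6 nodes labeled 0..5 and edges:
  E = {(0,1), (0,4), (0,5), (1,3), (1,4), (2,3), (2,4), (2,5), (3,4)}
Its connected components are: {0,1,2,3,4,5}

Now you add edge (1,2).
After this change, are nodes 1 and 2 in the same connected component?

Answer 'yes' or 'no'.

Answer: yes

Derivation:
Initial components: {0,1,2,3,4,5}
Adding edge (1,2): both already in same component {0,1,2,3,4,5}. No change.
New components: {0,1,2,3,4,5}
Are 1 and 2 in the same component? yes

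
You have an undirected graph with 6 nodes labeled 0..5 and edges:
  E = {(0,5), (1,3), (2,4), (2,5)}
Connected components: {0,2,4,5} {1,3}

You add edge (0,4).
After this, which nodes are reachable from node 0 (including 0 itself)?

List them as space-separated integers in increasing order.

Before: nodes reachable from 0: {0,2,4,5}
Adding (0,4): both endpoints already in same component. Reachability from 0 unchanged.
After: nodes reachable from 0: {0,2,4,5}

Answer: 0 2 4 5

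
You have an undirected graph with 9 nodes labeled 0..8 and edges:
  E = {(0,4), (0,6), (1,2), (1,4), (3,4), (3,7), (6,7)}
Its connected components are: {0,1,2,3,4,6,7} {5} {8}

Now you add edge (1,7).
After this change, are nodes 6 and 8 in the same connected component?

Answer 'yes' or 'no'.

Initial components: {0,1,2,3,4,6,7} {5} {8}
Adding edge (1,7): both already in same component {0,1,2,3,4,6,7}. No change.
New components: {0,1,2,3,4,6,7} {5} {8}
Are 6 and 8 in the same component? no

Answer: no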